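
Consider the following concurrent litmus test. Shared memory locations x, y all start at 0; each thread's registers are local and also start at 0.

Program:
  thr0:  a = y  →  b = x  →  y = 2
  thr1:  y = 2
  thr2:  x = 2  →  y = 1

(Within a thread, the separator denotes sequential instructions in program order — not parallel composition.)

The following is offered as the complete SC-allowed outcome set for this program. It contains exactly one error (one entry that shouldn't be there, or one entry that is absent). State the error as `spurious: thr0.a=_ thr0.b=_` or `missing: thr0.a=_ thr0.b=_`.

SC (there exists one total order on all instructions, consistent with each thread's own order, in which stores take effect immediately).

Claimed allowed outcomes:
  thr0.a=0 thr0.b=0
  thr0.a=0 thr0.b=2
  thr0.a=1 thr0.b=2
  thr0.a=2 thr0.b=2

missing: thr0.a=2 thr0.b=0

outcome vector order: (thr0.a,thr0.b)
SC (5): (0,0), (0,2), (1,2), (2,0), (2,2)
SC∖claimed = {(2,0)}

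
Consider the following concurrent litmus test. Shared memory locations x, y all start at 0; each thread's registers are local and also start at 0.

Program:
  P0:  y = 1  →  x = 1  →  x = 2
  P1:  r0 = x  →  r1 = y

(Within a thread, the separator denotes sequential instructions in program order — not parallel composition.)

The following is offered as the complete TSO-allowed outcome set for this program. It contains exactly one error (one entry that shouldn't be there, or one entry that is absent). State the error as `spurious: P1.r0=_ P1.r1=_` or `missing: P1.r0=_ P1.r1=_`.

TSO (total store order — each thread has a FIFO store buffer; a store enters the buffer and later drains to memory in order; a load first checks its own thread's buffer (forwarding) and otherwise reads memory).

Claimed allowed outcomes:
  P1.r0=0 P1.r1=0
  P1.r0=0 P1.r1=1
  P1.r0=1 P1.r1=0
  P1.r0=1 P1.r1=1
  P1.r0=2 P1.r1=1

outcome vector order: (P1.r0,P1.r1)
TSO (4): (0,0) (0,1) (1,1) (2,1)
claimed∖TSO = {(1,0)}

spurious: P1.r0=1 P1.r1=0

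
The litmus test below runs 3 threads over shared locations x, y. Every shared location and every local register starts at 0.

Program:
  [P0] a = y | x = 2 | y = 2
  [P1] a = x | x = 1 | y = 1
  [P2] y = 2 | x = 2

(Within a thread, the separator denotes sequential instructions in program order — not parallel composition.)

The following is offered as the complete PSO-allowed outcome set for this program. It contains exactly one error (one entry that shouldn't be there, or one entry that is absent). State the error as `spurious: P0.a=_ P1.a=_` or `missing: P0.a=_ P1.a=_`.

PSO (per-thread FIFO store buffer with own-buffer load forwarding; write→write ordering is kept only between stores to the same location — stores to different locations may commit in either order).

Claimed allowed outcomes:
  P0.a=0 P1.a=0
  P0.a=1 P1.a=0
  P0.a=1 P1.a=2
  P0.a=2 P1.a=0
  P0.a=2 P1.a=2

outcome vector order: (P0.a,P1.a)
[PSO] allowed = {<0 0>; <0 2>; <1 0>; <1 2>; <2 0>; <2 2>}
PSO∖claimed = {<0 2>}

missing: P0.a=0 P1.a=2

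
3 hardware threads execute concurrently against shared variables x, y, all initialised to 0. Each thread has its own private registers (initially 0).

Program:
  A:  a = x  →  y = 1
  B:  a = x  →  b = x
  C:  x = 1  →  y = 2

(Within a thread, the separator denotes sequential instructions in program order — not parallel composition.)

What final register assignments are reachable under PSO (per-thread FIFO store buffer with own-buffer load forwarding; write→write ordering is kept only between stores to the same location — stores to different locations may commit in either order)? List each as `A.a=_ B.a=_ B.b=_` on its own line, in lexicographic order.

outcome vector order: (A.a,B.a,B.b)
|PSO outcomes| = 6

A.a=0 B.a=0 B.b=0
A.a=0 B.a=0 B.b=1
A.a=0 B.a=1 B.b=1
A.a=1 B.a=0 B.b=0
A.a=1 B.a=0 B.b=1
A.a=1 B.a=1 B.b=1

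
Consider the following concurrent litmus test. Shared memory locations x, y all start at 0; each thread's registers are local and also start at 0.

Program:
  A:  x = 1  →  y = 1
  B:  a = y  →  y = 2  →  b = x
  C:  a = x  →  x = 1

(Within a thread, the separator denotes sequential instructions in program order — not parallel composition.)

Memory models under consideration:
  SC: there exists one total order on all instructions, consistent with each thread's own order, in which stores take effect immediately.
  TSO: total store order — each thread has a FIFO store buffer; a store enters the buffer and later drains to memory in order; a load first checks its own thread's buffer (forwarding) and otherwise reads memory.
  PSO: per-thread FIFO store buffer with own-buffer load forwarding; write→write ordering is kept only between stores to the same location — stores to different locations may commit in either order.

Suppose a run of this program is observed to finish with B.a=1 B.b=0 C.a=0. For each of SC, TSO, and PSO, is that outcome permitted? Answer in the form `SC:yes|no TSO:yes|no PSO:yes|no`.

SC:no TSO:no PSO:yes

outcome vector order: (B.a,B.b,C.a)
SC: 6 outcomes — {000; 001; 010; 011; 110; 111}
TSO: 6 outcomes — {000; 001; 010; 011; 110; 111}
PSO: 8 outcomes — {000; 001; 010; 011; 100; 101; 110; 111}
target 100 ∈ {PSO}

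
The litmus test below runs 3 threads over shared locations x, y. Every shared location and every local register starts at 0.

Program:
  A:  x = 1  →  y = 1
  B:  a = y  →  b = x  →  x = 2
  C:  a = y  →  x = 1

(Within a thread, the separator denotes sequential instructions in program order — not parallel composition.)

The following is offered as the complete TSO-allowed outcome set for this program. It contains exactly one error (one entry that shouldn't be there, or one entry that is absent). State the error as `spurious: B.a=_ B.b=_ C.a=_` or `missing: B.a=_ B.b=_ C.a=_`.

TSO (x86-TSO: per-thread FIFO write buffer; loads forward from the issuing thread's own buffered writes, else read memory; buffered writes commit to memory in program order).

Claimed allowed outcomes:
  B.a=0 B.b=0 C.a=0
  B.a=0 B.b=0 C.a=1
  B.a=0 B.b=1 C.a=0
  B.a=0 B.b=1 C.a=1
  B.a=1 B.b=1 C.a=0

outcome vector order: (B.a,B.b,C.a)
TSO (6): (0,0,0) (0,0,1) (0,1,0) (0,1,1) (1,1,0) (1,1,1)
TSO∖claimed = {(1,1,1)}

missing: B.a=1 B.b=1 C.a=1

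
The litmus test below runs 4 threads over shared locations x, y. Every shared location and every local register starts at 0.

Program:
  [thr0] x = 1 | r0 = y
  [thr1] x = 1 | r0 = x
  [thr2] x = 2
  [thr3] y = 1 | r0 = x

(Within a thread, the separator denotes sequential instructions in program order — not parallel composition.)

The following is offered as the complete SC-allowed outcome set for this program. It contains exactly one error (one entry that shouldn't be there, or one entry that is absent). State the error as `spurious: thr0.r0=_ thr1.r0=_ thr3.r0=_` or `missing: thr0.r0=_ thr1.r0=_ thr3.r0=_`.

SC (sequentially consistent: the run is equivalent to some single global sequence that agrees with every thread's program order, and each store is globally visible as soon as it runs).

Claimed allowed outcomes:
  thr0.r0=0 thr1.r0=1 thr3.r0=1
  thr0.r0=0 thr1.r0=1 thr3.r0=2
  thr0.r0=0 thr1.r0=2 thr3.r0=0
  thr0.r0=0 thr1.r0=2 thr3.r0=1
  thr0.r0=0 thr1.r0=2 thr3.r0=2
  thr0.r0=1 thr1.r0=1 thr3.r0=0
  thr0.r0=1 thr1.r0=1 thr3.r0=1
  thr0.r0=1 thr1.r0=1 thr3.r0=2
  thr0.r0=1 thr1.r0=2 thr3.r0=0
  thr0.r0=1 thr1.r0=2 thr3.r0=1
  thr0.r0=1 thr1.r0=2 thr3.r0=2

outcome vector order: (thr0.r0,thr1.r0,thr3.r0)
under SC → <0 1 1> <0 1 2> <0 2 1> <0 2 2> <1 1 0> <1 1 1> <1 1 2> <1 2 0> <1 2 1> <1 2 2>
claimed∖SC = {<0 2 0>}

spurious: thr0.r0=0 thr1.r0=2 thr3.r0=0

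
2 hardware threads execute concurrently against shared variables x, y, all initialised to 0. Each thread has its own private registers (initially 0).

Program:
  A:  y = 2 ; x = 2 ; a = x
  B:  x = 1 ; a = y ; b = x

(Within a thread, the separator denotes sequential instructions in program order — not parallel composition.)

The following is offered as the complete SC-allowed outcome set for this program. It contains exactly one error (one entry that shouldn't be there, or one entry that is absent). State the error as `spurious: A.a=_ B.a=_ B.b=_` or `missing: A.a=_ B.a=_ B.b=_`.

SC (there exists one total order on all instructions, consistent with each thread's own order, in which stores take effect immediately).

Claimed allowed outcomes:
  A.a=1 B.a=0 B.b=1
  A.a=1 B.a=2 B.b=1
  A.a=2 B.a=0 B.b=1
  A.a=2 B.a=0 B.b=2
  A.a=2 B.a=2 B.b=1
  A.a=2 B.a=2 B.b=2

outcome vector order: (A.a,B.a,B.b)
SC: 5 outcomes — {(1,2,1) (2,0,1) (2,0,2) (2,2,1) (2,2,2)}
claimed∖SC = {(1,0,1)}

spurious: A.a=1 B.a=0 B.b=1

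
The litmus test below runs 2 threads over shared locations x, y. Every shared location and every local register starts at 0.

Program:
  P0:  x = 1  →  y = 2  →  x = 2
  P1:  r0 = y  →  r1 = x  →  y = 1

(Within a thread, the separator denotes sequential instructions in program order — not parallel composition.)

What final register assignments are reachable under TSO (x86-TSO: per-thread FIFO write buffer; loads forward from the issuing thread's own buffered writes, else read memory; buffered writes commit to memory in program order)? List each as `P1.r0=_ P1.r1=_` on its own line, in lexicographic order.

outcome vector order: (P1.r0,P1.r1)
|TSO outcomes| = 5

P1.r0=0 P1.r1=0
P1.r0=0 P1.r1=1
P1.r0=0 P1.r1=2
P1.r0=2 P1.r1=1
P1.r0=2 P1.r1=2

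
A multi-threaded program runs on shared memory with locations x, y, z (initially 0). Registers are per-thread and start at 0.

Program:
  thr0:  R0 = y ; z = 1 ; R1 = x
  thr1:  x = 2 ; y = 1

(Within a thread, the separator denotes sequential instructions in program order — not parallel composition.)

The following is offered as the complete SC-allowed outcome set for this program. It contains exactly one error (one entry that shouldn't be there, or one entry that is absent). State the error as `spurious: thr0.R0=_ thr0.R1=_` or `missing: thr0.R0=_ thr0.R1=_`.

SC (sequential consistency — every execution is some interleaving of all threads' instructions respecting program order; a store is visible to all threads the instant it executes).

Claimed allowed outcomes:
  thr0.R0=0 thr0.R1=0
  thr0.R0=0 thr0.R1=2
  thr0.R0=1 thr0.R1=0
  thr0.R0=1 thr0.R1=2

spurious: thr0.R0=1 thr0.R1=0

outcome vector order: (thr0.R0,thr0.R1)
SC (3): (0,0), (0,2), (1,2)
claimed∖SC = {(1,0)}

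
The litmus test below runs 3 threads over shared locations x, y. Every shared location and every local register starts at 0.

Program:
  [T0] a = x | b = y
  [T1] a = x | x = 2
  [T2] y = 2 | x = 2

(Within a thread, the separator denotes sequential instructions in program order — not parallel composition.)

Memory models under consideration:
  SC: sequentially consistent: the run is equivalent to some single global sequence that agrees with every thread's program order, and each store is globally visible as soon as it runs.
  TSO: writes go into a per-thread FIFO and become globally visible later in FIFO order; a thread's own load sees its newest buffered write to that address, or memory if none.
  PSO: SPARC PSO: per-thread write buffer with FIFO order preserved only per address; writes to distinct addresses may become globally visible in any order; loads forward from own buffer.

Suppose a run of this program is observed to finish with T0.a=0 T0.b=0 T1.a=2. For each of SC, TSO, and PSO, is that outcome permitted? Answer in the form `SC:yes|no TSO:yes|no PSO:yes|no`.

SC:yes TSO:yes PSO:yes

outcome vector order: (T0.a,T0.b,T1.a)
under SC → (0,0,0) (0,0,2) (0,2,0) (0,2,2) (2,0,0) (2,2,0) (2,2,2)
under TSO → (0,0,0) (0,0,2) (0,2,0) (0,2,2) (2,0,0) (2,2,0) (2,2,2)
under PSO → (0,0,0) (0,0,2) (0,2,0) (0,2,2) (2,0,0) (2,0,2) (2,2,0) (2,2,2)
target (0,0,2) ∈ {SC,TSO,PSO}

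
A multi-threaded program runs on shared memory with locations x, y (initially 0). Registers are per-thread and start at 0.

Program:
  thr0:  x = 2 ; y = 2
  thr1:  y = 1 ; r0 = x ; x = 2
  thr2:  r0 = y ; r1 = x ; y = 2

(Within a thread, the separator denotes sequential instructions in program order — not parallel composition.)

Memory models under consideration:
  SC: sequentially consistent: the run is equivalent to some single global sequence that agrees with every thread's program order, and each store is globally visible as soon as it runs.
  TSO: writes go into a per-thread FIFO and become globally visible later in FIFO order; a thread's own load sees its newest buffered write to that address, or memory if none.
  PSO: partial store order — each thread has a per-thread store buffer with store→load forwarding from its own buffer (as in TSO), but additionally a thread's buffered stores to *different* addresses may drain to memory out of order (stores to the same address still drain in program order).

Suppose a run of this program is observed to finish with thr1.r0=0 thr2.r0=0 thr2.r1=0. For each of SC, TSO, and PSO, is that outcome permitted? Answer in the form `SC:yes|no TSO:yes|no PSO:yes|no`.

outcome vector order: (thr1.r0,thr2.r0,thr2.r1)
under SC → 000, 002, 010, 012, 022, 200, 202, 210, 212, 222
under TSO → 000, 002, 010, 012, 022, 200, 202, 210, 212, 222
under PSO → 000, 002, 010, 012, 020, 022, 200, 202, 210, 212, 220, 222
target 000 ∈ {SC,TSO,PSO}

SC:yes TSO:yes PSO:yes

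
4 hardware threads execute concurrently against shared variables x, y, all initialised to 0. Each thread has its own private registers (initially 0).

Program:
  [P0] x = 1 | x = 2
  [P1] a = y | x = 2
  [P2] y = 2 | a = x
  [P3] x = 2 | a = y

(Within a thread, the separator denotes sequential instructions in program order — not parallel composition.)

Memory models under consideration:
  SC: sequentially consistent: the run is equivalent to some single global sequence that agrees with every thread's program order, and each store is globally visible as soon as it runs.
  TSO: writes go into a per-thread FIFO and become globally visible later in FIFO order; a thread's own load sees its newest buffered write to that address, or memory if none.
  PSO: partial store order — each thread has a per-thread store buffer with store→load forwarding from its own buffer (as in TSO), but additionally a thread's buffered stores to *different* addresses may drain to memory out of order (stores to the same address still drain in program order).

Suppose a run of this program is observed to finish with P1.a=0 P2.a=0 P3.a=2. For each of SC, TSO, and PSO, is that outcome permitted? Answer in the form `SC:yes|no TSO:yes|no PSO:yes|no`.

SC:yes TSO:yes PSO:yes

outcome vector order: (P1.a,P2.a,P3.a)
under SC → 002 010 012 020 022 202 210 212 220 222
under TSO → 000 002 010 012 020 022 200 202 210 212 220 222
under PSO → 000 002 010 012 020 022 200 202 210 212 220 222
target 002 ∈ {SC,TSO,PSO}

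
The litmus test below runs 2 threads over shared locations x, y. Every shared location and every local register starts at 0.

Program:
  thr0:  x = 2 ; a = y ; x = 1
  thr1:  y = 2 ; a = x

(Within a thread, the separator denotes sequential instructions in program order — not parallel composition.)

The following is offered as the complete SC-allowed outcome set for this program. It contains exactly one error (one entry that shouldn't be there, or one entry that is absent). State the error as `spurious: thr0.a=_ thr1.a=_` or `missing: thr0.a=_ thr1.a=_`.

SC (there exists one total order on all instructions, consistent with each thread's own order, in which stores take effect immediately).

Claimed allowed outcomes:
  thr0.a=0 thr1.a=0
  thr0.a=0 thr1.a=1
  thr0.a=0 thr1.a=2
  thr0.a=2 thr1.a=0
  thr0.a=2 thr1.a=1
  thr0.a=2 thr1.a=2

spurious: thr0.a=0 thr1.a=0

outcome vector order: (thr0.a,thr1.a)
[SC] allowed = {0/1; 0/2; 2/0; 2/1; 2/2}
claimed∖SC = {0/0}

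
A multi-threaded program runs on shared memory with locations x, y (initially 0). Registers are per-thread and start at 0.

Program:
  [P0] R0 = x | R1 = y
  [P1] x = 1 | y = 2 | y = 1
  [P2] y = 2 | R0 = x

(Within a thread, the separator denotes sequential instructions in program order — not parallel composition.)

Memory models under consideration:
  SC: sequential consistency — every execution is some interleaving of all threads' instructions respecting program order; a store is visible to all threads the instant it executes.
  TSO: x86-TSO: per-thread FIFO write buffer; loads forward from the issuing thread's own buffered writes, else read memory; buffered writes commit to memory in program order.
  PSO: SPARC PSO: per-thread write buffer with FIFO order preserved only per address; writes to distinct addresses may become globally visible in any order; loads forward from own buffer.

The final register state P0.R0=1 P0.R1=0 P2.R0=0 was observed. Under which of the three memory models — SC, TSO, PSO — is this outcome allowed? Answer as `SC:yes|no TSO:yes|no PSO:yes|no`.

outcome vector order: (P0.R0,P0.R1,P2.R0)
under SC → 0/0/0 0/0/1 0/1/0 0/1/1 0/2/0 0/2/1 1/0/1 1/1/0 1/1/1 1/2/0 1/2/1
under TSO → 0/0/0 0/0/1 0/1/0 0/1/1 0/2/0 0/2/1 1/0/0 1/0/1 1/1/0 1/1/1 1/2/0 1/2/1
under PSO → 0/0/0 0/0/1 0/1/0 0/1/1 0/2/0 0/2/1 1/0/0 1/0/1 1/1/0 1/1/1 1/2/0 1/2/1
target 1/0/0 ∈ {TSO,PSO}

SC:no TSO:yes PSO:yes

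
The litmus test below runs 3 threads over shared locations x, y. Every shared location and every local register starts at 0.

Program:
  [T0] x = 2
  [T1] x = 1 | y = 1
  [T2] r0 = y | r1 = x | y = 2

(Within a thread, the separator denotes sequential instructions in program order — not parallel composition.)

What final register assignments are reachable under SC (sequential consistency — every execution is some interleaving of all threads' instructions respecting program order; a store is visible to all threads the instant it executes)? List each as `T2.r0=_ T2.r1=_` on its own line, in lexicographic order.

T2.r0=0 T2.r1=0
T2.r0=0 T2.r1=1
T2.r0=0 T2.r1=2
T2.r0=1 T2.r1=1
T2.r0=1 T2.r1=2

outcome vector order: (T2.r0,T2.r1)
|SC outcomes| = 5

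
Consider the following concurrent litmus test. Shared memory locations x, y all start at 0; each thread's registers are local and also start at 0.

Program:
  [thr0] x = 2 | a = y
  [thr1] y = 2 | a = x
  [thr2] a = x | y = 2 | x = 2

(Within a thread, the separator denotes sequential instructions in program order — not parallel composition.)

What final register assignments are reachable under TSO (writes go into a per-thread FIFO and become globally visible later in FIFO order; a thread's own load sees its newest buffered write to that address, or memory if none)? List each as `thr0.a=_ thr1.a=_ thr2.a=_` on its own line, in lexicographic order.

thr0.a=0 thr1.a=0 thr2.a=0
thr0.a=0 thr1.a=0 thr2.a=2
thr0.a=0 thr1.a=2 thr2.a=0
thr0.a=0 thr1.a=2 thr2.a=2
thr0.a=2 thr1.a=0 thr2.a=0
thr0.a=2 thr1.a=0 thr2.a=2
thr0.a=2 thr1.a=2 thr2.a=0
thr0.a=2 thr1.a=2 thr2.a=2

outcome vector order: (thr0.a,thr1.a,thr2.a)
|TSO outcomes| = 8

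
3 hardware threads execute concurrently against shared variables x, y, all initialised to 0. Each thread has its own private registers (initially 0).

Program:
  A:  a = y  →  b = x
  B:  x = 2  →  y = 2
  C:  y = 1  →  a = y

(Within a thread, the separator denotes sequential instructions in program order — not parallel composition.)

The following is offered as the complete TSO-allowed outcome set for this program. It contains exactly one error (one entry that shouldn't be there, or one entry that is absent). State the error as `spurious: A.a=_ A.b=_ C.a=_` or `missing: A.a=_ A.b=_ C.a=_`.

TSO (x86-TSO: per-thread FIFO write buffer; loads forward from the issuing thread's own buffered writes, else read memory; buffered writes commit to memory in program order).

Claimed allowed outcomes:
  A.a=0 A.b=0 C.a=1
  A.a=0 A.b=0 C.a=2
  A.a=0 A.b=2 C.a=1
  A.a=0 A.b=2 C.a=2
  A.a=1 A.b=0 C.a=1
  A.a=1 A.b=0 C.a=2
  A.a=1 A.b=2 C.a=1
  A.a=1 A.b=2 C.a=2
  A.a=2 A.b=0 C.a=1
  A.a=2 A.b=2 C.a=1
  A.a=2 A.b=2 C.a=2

spurious: A.a=2 A.b=0 C.a=1

outcome vector order: (A.a,A.b,C.a)
TSO (10): 001, 002, 021, 022, 101, 102, 121, 122, 221, 222
claimed∖TSO = {201}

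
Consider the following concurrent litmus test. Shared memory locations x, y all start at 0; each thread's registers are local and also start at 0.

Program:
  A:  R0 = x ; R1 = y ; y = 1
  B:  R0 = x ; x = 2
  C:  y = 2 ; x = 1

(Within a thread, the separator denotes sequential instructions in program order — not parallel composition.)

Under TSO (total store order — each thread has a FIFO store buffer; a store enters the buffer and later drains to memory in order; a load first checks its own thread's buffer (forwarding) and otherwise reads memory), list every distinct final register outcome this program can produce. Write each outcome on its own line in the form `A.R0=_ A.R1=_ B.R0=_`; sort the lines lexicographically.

A.R0=0 A.R1=0 B.R0=0
A.R0=0 A.R1=0 B.R0=1
A.R0=0 A.R1=2 B.R0=0
A.R0=0 A.R1=2 B.R0=1
A.R0=1 A.R1=2 B.R0=0
A.R0=1 A.R1=2 B.R0=1
A.R0=2 A.R1=0 B.R0=0
A.R0=2 A.R1=2 B.R0=0
A.R0=2 A.R1=2 B.R0=1

outcome vector order: (A.R0,A.R1,B.R0)
|TSO outcomes| = 9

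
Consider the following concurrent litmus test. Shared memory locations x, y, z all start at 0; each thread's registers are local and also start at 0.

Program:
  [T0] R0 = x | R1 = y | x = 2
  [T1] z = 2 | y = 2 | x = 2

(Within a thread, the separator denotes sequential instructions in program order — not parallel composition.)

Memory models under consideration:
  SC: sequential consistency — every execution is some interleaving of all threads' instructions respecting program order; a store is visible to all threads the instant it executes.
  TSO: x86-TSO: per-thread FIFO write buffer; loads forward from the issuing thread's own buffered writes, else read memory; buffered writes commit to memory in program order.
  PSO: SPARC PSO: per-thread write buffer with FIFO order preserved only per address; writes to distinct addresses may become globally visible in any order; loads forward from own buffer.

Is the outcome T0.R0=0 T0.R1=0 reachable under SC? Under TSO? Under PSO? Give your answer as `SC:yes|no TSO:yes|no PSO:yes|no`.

outcome vector order: (T0.R0,T0.R1)
under SC → <0 0> <0 2> <2 2>
under TSO → <0 0> <0 2> <2 2>
under PSO → <0 0> <0 2> <2 0> <2 2>
target <0 0> ∈ {SC,TSO,PSO}

SC:yes TSO:yes PSO:yes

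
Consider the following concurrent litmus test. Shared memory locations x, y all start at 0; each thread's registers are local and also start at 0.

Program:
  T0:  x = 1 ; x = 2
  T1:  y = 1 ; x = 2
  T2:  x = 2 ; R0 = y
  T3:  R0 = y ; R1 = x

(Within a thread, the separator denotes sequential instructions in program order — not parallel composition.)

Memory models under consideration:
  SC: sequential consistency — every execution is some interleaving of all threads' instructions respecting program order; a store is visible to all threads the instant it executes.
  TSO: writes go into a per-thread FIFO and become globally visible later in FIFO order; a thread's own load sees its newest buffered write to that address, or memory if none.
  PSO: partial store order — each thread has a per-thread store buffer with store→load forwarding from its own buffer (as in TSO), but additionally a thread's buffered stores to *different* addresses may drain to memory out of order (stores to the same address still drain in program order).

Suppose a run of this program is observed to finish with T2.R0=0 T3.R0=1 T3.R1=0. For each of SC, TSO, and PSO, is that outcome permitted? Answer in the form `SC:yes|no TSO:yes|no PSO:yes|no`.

SC:no TSO:yes PSO:yes

outcome vector order: (T2.R0,T3.R0,T3.R1)
[SC] allowed = {(0,0,0); (0,0,1); (0,0,2); (0,1,1); (0,1,2); (1,0,0); (1,0,1); (1,0,2); (1,1,0); (1,1,1); (1,1,2)}
[TSO] allowed = {(0,0,0); (0,0,1); (0,0,2); (0,1,0); (0,1,1); (0,1,2); (1,0,0); (1,0,1); (1,0,2); (1,1,0); (1,1,1); (1,1,2)}
[PSO] allowed = {(0,0,0); (0,0,1); (0,0,2); (0,1,0); (0,1,1); (0,1,2); (1,0,0); (1,0,1); (1,0,2); (1,1,0); (1,1,1); (1,1,2)}
target (0,1,0) ∈ {TSO,PSO}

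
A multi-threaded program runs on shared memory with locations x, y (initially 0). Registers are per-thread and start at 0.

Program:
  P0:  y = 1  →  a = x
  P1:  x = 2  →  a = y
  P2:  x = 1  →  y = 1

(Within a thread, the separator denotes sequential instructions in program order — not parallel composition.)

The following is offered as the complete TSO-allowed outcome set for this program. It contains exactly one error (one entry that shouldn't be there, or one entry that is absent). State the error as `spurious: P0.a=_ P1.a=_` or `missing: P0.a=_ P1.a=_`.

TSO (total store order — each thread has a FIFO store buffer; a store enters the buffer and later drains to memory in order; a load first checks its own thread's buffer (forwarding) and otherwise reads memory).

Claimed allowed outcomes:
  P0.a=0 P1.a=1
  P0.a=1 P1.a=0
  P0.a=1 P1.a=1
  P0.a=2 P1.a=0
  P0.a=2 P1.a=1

missing: P0.a=0 P1.a=0

outcome vector order: (P0.a,P1.a)
TSO (6): <0 0> <0 1> <1 0> <1 1> <2 0> <2 1>
TSO∖claimed = {<0 0>}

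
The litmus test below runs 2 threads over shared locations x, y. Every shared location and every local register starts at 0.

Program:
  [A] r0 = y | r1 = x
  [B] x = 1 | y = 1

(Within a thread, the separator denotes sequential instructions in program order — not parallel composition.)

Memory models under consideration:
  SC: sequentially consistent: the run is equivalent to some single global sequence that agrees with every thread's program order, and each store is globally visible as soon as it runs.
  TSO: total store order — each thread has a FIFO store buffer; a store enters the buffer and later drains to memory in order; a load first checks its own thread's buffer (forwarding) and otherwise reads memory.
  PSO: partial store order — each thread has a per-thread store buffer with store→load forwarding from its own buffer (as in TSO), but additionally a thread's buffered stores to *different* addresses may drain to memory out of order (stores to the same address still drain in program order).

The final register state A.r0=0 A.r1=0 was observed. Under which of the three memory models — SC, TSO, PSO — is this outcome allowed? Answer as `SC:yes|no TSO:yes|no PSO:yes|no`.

SC:yes TSO:yes PSO:yes

outcome vector order: (A.r0,A.r1)
under SC → 0/0, 0/1, 1/1
under TSO → 0/0, 0/1, 1/1
under PSO → 0/0, 0/1, 1/0, 1/1
target 0/0 ∈ {SC,TSO,PSO}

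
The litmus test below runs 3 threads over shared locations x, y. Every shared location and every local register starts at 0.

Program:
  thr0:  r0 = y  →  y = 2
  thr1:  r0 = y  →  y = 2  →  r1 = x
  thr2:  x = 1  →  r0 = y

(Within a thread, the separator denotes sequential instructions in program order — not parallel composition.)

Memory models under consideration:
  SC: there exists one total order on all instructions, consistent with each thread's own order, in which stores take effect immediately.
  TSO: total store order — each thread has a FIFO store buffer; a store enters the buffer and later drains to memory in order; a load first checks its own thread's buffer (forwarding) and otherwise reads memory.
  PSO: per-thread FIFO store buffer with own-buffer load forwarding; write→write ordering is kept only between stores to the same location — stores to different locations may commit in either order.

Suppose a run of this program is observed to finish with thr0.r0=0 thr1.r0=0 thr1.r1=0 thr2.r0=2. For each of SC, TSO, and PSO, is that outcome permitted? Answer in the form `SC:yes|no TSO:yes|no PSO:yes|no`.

SC:yes TSO:yes PSO:yes

outcome vector order: (thr0.r0,thr1.r0,thr1.r1,thr2.r0)
SC: 9 outcomes — {0/0/0/2, 0/0/1/0, 0/0/1/2, 0/2/0/2, 0/2/1/0, 0/2/1/2, 2/0/0/2, 2/0/1/0, 2/0/1/2}
TSO: 12 outcomes — {0/0/0/0, 0/0/0/2, 0/0/1/0, 0/0/1/2, 0/2/0/0, 0/2/0/2, 0/2/1/0, 0/2/1/2, 2/0/0/0, 2/0/0/2, 2/0/1/0, 2/0/1/2}
PSO: 12 outcomes — {0/0/0/0, 0/0/0/2, 0/0/1/0, 0/0/1/2, 0/2/0/0, 0/2/0/2, 0/2/1/0, 0/2/1/2, 2/0/0/0, 2/0/0/2, 2/0/1/0, 2/0/1/2}
target 0/0/0/2 ∈ {SC,TSO,PSO}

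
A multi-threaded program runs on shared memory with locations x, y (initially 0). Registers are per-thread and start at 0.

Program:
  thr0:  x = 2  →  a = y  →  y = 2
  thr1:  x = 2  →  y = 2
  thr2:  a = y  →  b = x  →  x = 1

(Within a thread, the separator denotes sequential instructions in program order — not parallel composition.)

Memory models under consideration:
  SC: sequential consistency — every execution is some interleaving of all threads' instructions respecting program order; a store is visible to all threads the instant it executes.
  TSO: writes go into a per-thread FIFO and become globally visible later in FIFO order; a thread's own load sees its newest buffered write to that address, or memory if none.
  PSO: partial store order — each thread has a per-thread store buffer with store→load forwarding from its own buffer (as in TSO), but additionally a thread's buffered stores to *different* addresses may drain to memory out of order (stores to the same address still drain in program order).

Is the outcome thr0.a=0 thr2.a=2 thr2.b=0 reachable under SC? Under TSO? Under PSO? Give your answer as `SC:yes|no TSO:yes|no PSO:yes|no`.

SC:no TSO:no PSO:yes

outcome vector order: (thr0.a,thr2.a,thr2.b)
[SC] allowed = {000; 002; 022; 200; 202; 222}
[TSO] allowed = {000; 002; 022; 200; 202; 222}
[PSO] allowed = {000; 002; 020; 022; 200; 202; 220; 222}
target 020 ∈ {PSO}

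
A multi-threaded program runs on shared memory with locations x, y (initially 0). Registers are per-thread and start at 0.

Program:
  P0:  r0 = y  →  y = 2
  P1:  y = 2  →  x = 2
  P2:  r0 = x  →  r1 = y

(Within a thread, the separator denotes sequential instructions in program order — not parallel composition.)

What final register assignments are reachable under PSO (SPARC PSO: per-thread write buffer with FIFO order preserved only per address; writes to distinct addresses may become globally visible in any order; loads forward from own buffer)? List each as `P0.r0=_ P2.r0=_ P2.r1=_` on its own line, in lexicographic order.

P0.r0=0 P2.r0=0 P2.r1=0
P0.r0=0 P2.r0=0 P2.r1=2
P0.r0=0 P2.r0=2 P2.r1=0
P0.r0=0 P2.r0=2 P2.r1=2
P0.r0=2 P2.r0=0 P2.r1=0
P0.r0=2 P2.r0=0 P2.r1=2
P0.r0=2 P2.r0=2 P2.r1=0
P0.r0=2 P2.r0=2 P2.r1=2

outcome vector order: (P0.r0,P2.r0,P2.r1)
|PSO outcomes| = 8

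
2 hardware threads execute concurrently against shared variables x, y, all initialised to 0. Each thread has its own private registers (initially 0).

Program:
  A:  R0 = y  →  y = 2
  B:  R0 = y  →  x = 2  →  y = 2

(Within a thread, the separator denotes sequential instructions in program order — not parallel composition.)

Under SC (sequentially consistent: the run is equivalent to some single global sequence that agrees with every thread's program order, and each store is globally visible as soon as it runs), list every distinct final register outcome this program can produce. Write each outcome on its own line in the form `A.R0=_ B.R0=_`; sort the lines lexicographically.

outcome vector order: (A.R0,B.R0)
|SC outcomes| = 3

A.R0=0 B.R0=0
A.R0=0 B.R0=2
A.R0=2 B.R0=0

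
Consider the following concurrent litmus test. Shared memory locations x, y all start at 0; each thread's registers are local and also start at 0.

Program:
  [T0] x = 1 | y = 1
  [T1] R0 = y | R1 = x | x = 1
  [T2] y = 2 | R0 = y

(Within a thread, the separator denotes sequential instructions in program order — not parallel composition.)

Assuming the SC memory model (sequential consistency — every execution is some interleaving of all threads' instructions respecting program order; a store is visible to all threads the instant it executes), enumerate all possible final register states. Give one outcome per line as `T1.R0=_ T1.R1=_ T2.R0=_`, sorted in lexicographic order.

T1.R0=0 T1.R1=0 T2.R0=1
T1.R0=0 T1.R1=0 T2.R0=2
T1.R0=0 T1.R1=1 T2.R0=1
T1.R0=0 T1.R1=1 T2.R0=2
T1.R0=1 T1.R1=1 T2.R0=1
T1.R0=1 T1.R1=1 T2.R0=2
T1.R0=2 T1.R1=0 T2.R0=1
T1.R0=2 T1.R1=0 T2.R0=2
T1.R0=2 T1.R1=1 T2.R0=1
T1.R0=2 T1.R1=1 T2.R0=2

outcome vector order: (T1.R0,T1.R1,T2.R0)
|SC outcomes| = 10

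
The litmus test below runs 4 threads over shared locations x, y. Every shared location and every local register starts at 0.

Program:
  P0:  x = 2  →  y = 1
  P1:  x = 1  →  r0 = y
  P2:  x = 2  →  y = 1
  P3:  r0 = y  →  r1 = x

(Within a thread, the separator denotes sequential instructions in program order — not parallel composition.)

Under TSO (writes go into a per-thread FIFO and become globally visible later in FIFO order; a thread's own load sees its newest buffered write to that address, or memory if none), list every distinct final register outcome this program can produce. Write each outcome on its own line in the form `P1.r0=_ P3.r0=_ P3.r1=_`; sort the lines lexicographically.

outcome vector order: (P1.r0,P3.r0,P3.r1)
|TSO outcomes| = 10

P1.r0=0 P3.r0=0 P3.r1=0
P1.r0=0 P3.r0=0 P3.r1=1
P1.r0=0 P3.r0=0 P3.r1=2
P1.r0=0 P3.r0=1 P3.r1=1
P1.r0=0 P3.r0=1 P3.r1=2
P1.r0=1 P3.r0=0 P3.r1=0
P1.r0=1 P3.r0=0 P3.r1=1
P1.r0=1 P3.r0=0 P3.r1=2
P1.r0=1 P3.r0=1 P3.r1=1
P1.r0=1 P3.r0=1 P3.r1=2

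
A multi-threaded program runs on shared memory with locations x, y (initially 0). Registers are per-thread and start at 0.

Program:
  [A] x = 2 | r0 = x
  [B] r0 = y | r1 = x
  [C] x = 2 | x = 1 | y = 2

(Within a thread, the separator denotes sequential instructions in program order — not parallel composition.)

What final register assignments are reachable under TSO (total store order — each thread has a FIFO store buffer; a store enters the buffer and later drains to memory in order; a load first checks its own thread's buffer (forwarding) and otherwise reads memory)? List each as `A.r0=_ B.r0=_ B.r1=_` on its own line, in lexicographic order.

A.r0=1 B.r0=0 B.r1=0
A.r0=1 B.r0=0 B.r1=1
A.r0=1 B.r0=0 B.r1=2
A.r0=1 B.r0=2 B.r1=1
A.r0=2 B.r0=0 B.r1=0
A.r0=2 B.r0=0 B.r1=1
A.r0=2 B.r0=0 B.r1=2
A.r0=2 B.r0=2 B.r1=1
A.r0=2 B.r0=2 B.r1=2

outcome vector order: (A.r0,B.r0,B.r1)
|TSO outcomes| = 9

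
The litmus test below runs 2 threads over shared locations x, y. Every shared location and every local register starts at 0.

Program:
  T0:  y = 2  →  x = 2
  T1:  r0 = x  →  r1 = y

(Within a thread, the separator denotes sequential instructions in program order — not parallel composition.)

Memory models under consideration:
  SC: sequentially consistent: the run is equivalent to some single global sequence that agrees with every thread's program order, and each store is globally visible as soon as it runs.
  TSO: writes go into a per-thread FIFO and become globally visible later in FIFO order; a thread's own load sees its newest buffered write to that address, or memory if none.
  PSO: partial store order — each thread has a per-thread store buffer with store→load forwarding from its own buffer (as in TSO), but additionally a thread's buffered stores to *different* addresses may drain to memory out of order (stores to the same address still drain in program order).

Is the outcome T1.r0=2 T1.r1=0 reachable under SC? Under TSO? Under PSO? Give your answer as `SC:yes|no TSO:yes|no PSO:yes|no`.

outcome vector order: (T1.r0,T1.r1)
under SC → 0/0 0/2 2/2
under TSO → 0/0 0/2 2/2
under PSO → 0/0 0/2 2/0 2/2
target 2/0 ∈ {PSO}

SC:no TSO:no PSO:yes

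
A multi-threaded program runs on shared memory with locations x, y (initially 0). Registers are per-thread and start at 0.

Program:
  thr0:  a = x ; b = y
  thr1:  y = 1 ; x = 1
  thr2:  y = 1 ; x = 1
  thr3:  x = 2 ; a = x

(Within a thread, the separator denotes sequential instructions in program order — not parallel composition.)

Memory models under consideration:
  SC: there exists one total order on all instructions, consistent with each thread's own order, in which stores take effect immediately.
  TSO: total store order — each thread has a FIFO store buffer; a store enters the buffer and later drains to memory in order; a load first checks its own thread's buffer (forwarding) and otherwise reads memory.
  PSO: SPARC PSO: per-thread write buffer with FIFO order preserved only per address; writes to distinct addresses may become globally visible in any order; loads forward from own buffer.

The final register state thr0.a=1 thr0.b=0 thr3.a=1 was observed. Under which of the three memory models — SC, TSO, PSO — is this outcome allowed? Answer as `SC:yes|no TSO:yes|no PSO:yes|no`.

SC:no TSO:no PSO:yes

outcome vector order: (thr0.a,thr0.b,thr3.a)
under SC → <0 0 1> <0 0 2> <0 1 1> <0 1 2> <1 1 1> <1 1 2> <2 0 1> <2 0 2> <2 1 1> <2 1 2>
under TSO → <0 0 1> <0 0 2> <0 1 1> <0 1 2> <1 1 1> <1 1 2> <2 0 1> <2 0 2> <2 1 1> <2 1 2>
under PSO → <0 0 1> <0 0 2> <0 1 1> <0 1 2> <1 0 1> <1 0 2> <1 1 1> <1 1 2> <2 0 1> <2 0 2> <2 1 1> <2 1 2>
target <1 0 1> ∈ {PSO}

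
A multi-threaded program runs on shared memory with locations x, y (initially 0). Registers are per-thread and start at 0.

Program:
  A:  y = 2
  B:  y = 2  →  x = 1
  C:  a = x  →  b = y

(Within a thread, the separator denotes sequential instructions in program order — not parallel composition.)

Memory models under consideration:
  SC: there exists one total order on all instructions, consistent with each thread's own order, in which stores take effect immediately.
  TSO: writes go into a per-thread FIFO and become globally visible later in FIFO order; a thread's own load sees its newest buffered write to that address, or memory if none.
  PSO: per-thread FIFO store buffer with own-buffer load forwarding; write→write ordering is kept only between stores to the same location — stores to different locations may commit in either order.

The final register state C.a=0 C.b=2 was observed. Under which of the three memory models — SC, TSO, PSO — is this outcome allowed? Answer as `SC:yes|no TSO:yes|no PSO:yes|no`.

SC:yes TSO:yes PSO:yes

outcome vector order: (C.a,C.b)
under SC → 00 02 12
under TSO → 00 02 12
under PSO → 00 02 10 12
target 02 ∈ {SC,TSO,PSO}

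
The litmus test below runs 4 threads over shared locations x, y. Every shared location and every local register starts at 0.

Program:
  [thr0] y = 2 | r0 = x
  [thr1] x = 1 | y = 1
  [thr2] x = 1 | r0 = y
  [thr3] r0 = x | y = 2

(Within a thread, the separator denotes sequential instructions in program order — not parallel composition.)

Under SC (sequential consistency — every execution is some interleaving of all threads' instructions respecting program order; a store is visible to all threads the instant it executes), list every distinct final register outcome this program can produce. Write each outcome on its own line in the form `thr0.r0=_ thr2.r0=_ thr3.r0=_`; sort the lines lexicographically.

thr0.r0=0 thr2.r0=1 thr3.r0=0
thr0.r0=0 thr2.r0=1 thr3.r0=1
thr0.r0=0 thr2.r0=2 thr3.r0=0
thr0.r0=0 thr2.r0=2 thr3.r0=1
thr0.r0=1 thr2.r0=0 thr3.r0=0
thr0.r0=1 thr2.r0=0 thr3.r0=1
thr0.r0=1 thr2.r0=1 thr3.r0=0
thr0.r0=1 thr2.r0=1 thr3.r0=1
thr0.r0=1 thr2.r0=2 thr3.r0=0
thr0.r0=1 thr2.r0=2 thr3.r0=1

outcome vector order: (thr0.r0,thr2.r0,thr3.r0)
|SC outcomes| = 10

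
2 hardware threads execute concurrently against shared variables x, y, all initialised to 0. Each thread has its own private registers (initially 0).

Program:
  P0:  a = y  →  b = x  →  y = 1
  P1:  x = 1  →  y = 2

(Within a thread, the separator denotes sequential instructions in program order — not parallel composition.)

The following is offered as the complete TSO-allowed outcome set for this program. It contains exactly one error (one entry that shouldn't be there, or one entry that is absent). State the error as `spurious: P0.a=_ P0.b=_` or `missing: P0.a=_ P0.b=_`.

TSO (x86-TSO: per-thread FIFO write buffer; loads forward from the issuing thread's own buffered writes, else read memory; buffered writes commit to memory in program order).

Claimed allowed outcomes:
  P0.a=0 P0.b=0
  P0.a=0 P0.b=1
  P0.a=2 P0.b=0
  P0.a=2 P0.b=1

spurious: P0.a=2 P0.b=0

outcome vector order: (P0.a,P0.b)
TSO: 3 outcomes — {00; 01; 21}
claimed∖TSO = {20}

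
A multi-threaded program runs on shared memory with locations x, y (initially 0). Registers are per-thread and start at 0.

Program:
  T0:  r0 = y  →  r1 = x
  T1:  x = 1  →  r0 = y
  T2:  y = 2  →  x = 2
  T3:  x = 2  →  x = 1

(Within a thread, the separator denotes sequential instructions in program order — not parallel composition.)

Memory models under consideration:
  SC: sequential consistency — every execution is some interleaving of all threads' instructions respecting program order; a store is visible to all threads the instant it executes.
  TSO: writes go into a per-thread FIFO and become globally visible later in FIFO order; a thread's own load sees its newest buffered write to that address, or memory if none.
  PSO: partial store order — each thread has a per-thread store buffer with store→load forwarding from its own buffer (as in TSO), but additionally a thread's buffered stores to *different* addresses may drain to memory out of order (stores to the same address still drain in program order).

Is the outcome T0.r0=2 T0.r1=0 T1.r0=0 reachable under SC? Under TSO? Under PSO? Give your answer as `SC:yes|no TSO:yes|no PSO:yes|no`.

SC:no TSO:yes PSO:yes

outcome vector order: (T0.r0,T0.r1,T1.r0)
[SC] allowed = {000; 002; 010; 012; 020; 022; 202; 210; 212; 220; 222}
[TSO] allowed = {000; 002; 010; 012; 020; 022; 200; 202; 210; 212; 220; 222}
[PSO] allowed = {000; 002; 010; 012; 020; 022; 200; 202; 210; 212; 220; 222}
target 200 ∈ {TSO,PSO}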